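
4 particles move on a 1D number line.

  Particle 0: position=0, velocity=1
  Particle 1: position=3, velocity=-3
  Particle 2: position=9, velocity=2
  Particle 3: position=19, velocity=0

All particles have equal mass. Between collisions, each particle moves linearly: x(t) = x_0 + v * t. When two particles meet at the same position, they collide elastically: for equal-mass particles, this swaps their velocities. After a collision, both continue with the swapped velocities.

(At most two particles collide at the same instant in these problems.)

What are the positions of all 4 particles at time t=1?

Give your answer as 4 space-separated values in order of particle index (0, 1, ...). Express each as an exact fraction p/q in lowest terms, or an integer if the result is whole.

Collision at t=3/4: particles 0 and 1 swap velocities; positions: p0=3/4 p1=3/4 p2=21/2 p3=19; velocities now: v0=-3 v1=1 v2=2 v3=0
Advance to t=1 (no further collisions before then); velocities: v0=-3 v1=1 v2=2 v3=0; positions = 0 1 11 19

Answer: 0 1 11 19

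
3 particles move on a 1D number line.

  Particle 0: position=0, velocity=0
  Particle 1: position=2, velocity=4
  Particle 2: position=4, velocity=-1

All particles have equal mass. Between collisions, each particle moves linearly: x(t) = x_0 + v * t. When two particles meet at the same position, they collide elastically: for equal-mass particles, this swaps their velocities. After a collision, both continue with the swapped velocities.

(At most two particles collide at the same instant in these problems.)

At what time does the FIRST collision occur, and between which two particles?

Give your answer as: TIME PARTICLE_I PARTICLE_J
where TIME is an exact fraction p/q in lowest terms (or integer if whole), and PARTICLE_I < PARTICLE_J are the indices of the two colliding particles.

Answer: 2/5 1 2

Derivation:
Pair (0,1): pos 0,2 vel 0,4 -> not approaching (rel speed -4 <= 0)
Pair (1,2): pos 2,4 vel 4,-1 -> gap=2, closing at 5/unit, collide at t=2/5
Earliest collision: t=2/5 between 1 and 2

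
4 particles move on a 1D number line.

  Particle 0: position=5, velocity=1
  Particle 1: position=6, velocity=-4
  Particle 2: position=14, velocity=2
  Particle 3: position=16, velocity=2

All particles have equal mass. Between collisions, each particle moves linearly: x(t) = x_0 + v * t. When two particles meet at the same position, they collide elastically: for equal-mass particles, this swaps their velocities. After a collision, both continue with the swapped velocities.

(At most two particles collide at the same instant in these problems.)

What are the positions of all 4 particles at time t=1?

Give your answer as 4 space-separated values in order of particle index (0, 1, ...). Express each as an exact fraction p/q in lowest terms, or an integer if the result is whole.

Collision at t=1/5: particles 0 and 1 swap velocities; positions: p0=26/5 p1=26/5 p2=72/5 p3=82/5; velocities now: v0=-4 v1=1 v2=2 v3=2
Advance to t=1 (no further collisions before then); velocities: v0=-4 v1=1 v2=2 v3=2; positions = 2 6 16 18

Answer: 2 6 16 18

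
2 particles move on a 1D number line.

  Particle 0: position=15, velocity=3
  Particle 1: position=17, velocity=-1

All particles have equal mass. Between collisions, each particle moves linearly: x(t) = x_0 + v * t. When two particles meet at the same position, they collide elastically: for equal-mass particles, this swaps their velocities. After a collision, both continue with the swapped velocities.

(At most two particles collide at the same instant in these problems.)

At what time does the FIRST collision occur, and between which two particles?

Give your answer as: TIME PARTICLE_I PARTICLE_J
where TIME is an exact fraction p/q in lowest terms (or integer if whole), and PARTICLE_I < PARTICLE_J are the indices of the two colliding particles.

Answer: 1/2 0 1

Derivation:
Pair (0,1): pos 15,17 vel 3,-1 -> gap=2, closing at 4/unit, collide at t=1/2
Earliest collision: t=1/2 between 0 and 1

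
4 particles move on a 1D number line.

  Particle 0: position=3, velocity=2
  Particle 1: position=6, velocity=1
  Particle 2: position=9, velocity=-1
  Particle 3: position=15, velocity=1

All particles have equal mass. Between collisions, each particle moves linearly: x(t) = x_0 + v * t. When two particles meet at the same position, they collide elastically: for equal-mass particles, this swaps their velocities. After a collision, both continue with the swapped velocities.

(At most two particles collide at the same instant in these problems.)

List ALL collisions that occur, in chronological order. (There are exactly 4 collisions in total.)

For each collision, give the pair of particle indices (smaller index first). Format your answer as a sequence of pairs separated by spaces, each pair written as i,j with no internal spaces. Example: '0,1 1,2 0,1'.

Answer: 1,2 0,1 1,2 2,3

Derivation:
Collision at t=3/2: particles 1 and 2 swap velocities; positions: p0=6 p1=15/2 p2=15/2 p3=33/2; velocities now: v0=2 v1=-1 v2=1 v3=1
Collision at t=2: particles 0 and 1 swap velocities; positions: p0=7 p1=7 p2=8 p3=17; velocities now: v0=-1 v1=2 v2=1 v3=1
Collision at t=3: particles 1 and 2 swap velocities; positions: p0=6 p1=9 p2=9 p3=18; velocities now: v0=-1 v1=1 v2=2 v3=1
Collision at t=12: particles 2 and 3 swap velocities; positions: p0=-3 p1=18 p2=27 p3=27; velocities now: v0=-1 v1=1 v2=1 v3=2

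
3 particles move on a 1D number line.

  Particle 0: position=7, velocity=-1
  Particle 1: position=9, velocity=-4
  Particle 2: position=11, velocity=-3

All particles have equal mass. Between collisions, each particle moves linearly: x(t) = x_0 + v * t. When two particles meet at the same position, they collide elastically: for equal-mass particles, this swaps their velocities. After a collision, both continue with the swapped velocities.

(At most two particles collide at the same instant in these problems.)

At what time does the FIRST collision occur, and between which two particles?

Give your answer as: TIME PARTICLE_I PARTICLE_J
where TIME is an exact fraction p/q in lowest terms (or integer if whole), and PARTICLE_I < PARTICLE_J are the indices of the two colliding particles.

Pair (0,1): pos 7,9 vel -1,-4 -> gap=2, closing at 3/unit, collide at t=2/3
Pair (1,2): pos 9,11 vel -4,-3 -> not approaching (rel speed -1 <= 0)
Earliest collision: t=2/3 between 0 and 1

Answer: 2/3 0 1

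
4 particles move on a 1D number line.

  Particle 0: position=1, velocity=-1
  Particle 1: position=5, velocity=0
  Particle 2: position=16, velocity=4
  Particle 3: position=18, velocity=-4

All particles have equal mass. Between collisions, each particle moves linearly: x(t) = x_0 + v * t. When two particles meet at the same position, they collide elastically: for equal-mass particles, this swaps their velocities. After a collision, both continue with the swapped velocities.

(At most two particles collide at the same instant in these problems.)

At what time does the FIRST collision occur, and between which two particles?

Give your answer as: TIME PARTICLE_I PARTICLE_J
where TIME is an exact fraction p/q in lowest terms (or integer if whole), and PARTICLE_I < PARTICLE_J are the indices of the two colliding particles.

Pair (0,1): pos 1,5 vel -1,0 -> not approaching (rel speed -1 <= 0)
Pair (1,2): pos 5,16 vel 0,4 -> not approaching (rel speed -4 <= 0)
Pair (2,3): pos 16,18 vel 4,-4 -> gap=2, closing at 8/unit, collide at t=1/4
Earliest collision: t=1/4 between 2 and 3

Answer: 1/4 2 3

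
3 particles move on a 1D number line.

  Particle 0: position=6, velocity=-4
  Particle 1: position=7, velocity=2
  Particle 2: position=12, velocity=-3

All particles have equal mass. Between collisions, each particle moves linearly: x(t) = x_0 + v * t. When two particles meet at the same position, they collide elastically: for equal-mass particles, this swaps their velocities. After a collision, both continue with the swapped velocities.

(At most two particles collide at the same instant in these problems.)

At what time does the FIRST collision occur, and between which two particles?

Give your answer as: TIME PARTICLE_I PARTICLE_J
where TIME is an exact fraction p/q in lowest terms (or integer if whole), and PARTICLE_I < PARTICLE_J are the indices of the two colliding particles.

Pair (0,1): pos 6,7 vel -4,2 -> not approaching (rel speed -6 <= 0)
Pair (1,2): pos 7,12 vel 2,-3 -> gap=5, closing at 5/unit, collide at t=1
Earliest collision: t=1 between 1 and 2

Answer: 1 1 2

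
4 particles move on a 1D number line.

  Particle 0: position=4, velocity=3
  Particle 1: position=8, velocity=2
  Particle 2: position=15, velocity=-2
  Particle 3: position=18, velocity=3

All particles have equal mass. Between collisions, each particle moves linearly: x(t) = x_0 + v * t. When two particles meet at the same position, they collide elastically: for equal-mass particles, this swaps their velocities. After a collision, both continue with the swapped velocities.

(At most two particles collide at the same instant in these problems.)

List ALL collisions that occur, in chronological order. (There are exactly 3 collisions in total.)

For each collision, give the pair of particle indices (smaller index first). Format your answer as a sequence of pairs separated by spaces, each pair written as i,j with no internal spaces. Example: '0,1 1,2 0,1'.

Collision at t=7/4: particles 1 and 2 swap velocities; positions: p0=37/4 p1=23/2 p2=23/2 p3=93/4; velocities now: v0=3 v1=-2 v2=2 v3=3
Collision at t=11/5: particles 0 and 1 swap velocities; positions: p0=53/5 p1=53/5 p2=62/5 p3=123/5; velocities now: v0=-2 v1=3 v2=2 v3=3
Collision at t=4: particles 1 and 2 swap velocities; positions: p0=7 p1=16 p2=16 p3=30; velocities now: v0=-2 v1=2 v2=3 v3=3

Answer: 1,2 0,1 1,2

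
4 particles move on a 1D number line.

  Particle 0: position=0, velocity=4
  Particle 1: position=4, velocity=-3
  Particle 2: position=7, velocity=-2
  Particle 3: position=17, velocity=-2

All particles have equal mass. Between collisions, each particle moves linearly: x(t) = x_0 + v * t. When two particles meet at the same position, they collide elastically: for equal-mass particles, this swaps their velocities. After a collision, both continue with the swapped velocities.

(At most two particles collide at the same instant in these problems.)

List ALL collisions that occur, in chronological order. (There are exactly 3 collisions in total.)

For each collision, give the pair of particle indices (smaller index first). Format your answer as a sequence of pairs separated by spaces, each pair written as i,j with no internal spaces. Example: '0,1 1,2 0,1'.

Collision at t=4/7: particles 0 and 1 swap velocities; positions: p0=16/7 p1=16/7 p2=41/7 p3=111/7; velocities now: v0=-3 v1=4 v2=-2 v3=-2
Collision at t=7/6: particles 1 and 2 swap velocities; positions: p0=1/2 p1=14/3 p2=14/3 p3=44/3; velocities now: v0=-3 v1=-2 v2=4 v3=-2
Collision at t=17/6: particles 2 and 3 swap velocities; positions: p0=-9/2 p1=4/3 p2=34/3 p3=34/3; velocities now: v0=-3 v1=-2 v2=-2 v3=4

Answer: 0,1 1,2 2,3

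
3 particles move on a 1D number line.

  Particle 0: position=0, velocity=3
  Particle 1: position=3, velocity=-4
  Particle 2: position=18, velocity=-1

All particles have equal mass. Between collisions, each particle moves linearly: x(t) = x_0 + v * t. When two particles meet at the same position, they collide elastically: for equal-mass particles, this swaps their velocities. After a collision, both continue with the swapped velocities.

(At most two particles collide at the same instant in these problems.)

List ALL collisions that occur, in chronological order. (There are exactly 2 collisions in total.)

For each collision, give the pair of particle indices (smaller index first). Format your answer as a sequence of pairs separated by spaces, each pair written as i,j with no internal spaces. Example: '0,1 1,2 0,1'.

Collision at t=3/7: particles 0 and 1 swap velocities; positions: p0=9/7 p1=9/7 p2=123/7; velocities now: v0=-4 v1=3 v2=-1
Collision at t=9/2: particles 1 and 2 swap velocities; positions: p0=-15 p1=27/2 p2=27/2; velocities now: v0=-4 v1=-1 v2=3

Answer: 0,1 1,2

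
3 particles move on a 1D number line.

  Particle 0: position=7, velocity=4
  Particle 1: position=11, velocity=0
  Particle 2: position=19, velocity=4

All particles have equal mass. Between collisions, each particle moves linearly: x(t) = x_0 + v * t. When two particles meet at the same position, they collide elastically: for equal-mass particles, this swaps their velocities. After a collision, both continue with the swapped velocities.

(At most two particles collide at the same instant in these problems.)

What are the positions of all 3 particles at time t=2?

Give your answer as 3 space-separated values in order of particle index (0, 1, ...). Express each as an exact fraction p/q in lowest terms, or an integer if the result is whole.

Answer: 11 15 27

Derivation:
Collision at t=1: particles 0 and 1 swap velocities; positions: p0=11 p1=11 p2=23; velocities now: v0=0 v1=4 v2=4
Advance to t=2 (no further collisions before then); velocities: v0=0 v1=4 v2=4; positions = 11 15 27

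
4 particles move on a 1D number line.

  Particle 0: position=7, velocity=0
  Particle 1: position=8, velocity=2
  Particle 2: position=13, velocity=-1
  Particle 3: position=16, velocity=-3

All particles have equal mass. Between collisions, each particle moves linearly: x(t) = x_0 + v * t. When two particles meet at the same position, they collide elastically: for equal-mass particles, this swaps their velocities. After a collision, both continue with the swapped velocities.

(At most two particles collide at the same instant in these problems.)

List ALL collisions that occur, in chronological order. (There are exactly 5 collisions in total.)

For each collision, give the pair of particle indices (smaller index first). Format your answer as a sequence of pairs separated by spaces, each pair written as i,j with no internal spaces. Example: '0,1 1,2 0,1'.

Answer: 2,3 1,2 2,3 0,1 1,2

Derivation:
Collision at t=3/2: particles 2 and 3 swap velocities; positions: p0=7 p1=11 p2=23/2 p3=23/2; velocities now: v0=0 v1=2 v2=-3 v3=-1
Collision at t=8/5: particles 1 and 2 swap velocities; positions: p0=7 p1=56/5 p2=56/5 p3=57/5; velocities now: v0=0 v1=-3 v2=2 v3=-1
Collision at t=5/3: particles 2 and 3 swap velocities; positions: p0=7 p1=11 p2=34/3 p3=34/3; velocities now: v0=0 v1=-3 v2=-1 v3=2
Collision at t=3: particles 0 and 1 swap velocities; positions: p0=7 p1=7 p2=10 p3=14; velocities now: v0=-3 v1=0 v2=-1 v3=2
Collision at t=6: particles 1 and 2 swap velocities; positions: p0=-2 p1=7 p2=7 p3=20; velocities now: v0=-3 v1=-1 v2=0 v3=2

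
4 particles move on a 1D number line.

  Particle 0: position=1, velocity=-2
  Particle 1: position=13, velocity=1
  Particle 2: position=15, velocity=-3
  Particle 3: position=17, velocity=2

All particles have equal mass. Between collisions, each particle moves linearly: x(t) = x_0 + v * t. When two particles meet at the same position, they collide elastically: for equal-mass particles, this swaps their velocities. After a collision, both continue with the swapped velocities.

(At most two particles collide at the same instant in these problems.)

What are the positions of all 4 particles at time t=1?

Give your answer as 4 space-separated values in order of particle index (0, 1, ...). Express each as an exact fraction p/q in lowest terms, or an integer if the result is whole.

Answer: -1 12 14 19

Derivation:
Collision at t=1/2: particles 1 and 2 swap velocities; positions: p0=0 p1=27/2 p2=27/2 p3=18; velocities now: v0=-2 v1=-3 v2=1 v3=2
Advance to t=1 (no further collisions before then); velocities: v0=-2 v1=-3 v2=1 v3=2; positions = -1 12 14 19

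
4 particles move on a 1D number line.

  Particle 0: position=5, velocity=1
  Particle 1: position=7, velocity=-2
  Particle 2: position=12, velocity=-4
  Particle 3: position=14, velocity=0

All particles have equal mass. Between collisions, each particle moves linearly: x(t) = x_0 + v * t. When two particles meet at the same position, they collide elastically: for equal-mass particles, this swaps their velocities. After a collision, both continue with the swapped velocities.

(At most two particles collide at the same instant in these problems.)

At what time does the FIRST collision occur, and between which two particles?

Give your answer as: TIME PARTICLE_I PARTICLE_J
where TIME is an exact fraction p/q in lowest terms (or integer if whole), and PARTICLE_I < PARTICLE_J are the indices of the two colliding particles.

Pair (0,1): pos 5,7 vel 1,-2 -> gap=2, closing at 3/unit, collide at t=2/3
Pair (1,2): pos 7,12 vel -2,-4 -> gap=5, closing at 2/unit, collide at t=5/2
Pair (2,3): pos 12,14 vel -4,0 -> not approaching (rel speed -4 <= 0)
Earliest collision: t=2/3 between 0 and 1

Answer: 2/3 0 1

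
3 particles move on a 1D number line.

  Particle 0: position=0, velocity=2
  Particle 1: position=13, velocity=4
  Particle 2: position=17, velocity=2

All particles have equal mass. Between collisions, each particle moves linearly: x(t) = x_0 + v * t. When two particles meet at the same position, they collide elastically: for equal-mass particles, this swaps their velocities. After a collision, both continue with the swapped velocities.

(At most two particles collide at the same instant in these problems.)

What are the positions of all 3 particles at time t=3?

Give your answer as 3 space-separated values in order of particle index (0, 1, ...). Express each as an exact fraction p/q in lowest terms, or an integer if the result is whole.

Collision at t=2: particles 1 and 2 swap velocities; positions: p0=4 p1=21 p2=21; velocities now: v0=2 v1=2 v2=4
Advance to t=3 (no further collisions before then); velocities: v0=2 v1=2 v2=4; positions = 6 23 25

Answer: 6 23 25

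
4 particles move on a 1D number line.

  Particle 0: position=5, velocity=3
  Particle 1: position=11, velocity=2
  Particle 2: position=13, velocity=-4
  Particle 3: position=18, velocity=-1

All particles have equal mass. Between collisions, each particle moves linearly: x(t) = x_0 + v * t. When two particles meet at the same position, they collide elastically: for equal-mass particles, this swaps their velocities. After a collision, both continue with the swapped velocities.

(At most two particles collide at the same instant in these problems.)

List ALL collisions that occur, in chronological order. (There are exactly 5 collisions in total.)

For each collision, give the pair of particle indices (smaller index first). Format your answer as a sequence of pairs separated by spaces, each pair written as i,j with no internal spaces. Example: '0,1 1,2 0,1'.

Collision at t=1/3: particles 1 and 2 swap velocities; positions: p0=6 p1=35/3 p2=35/3 p3=53/3; velocities now: v0=3 v1=-4 v2=2 v3=-1
Collision at t=8/7: particles 0 and 1 swap velocities; positions: p0=59/7 p1=59/7 p2=93/7 p3=118/7; velocities now: v0=-4 v1=3 v2=2 v3=-1
Collision at t=7/3: particles 2 and 3 swap velocities; positions: p0=11/3 p1=12 p2=47/3 p3=47/3; velocities now: v0=-4 v1=3 v2=-1 v3=2
Collision at t=13/4: particles 1 and 2 swap velocities; positions: p0=0 p1=59/4 p2=59/4 p3=35/2; velocities now: v0=-4 v1=-1 v2=3 v3=2
Collision at t=6: particles 2 and 3 swap velocities; positions: p0=-11 p1=12 p2=23 p3=23; velocities now: v0=-4 v1=-1 v2=2 v3=3

Answer: 1,2 0,1 2,3 1,2 2,3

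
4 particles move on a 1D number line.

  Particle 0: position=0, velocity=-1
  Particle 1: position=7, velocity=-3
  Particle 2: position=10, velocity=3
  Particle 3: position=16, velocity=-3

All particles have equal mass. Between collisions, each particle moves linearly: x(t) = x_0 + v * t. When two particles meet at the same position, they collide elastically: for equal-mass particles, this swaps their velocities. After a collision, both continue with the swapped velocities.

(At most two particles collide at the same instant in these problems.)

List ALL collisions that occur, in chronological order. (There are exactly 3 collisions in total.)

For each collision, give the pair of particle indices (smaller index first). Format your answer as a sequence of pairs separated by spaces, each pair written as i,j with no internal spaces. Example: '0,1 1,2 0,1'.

Answer: 2,3 0,1 1,2

Derivation:
Collision at t=1: particles 2 and 3 swap velocities; positions: p0=-1 p1=4 p2=13 p3=13; velocities now: v0=-1 v1=-3 v2=-3 v3=3
Collision at t=7/2: particles 0 and 1 swap velocities; positions: p0=-7/2 p1=-7/2 p2=11/2 p3=41/2; velocities now: v0=-3 v1=-1 v2=-3 v3=3
Collision at t=8: particles 1 and 2 swap velocities; positions: p0=-17 p1=-8 p2=-8 p3=34; velocities now: v0=-3 v1=-3 v2=-1 v3=3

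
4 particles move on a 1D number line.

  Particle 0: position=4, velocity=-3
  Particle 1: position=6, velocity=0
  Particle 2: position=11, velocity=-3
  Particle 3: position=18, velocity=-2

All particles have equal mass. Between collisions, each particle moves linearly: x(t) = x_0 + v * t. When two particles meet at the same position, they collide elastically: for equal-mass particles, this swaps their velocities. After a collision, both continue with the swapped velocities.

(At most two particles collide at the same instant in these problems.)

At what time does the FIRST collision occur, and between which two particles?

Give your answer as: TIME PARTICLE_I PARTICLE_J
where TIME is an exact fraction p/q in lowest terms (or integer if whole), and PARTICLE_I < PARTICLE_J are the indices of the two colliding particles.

Pair (0,1): pos 4,6 vel -3,0 -> not approaching (rel speed -3 <= 0)
Pair (1,2): pos 6,11 vel 0,-3 -> gap=5, closing at 3/unit, collide at t=5/3
Pair (2,3): pos 11,18 vel -3,-2 -> not approaching (rel speed -1 <= 0)
Earliest collision: t=5/3 between 1 and 2

Answer: 5/3 1 2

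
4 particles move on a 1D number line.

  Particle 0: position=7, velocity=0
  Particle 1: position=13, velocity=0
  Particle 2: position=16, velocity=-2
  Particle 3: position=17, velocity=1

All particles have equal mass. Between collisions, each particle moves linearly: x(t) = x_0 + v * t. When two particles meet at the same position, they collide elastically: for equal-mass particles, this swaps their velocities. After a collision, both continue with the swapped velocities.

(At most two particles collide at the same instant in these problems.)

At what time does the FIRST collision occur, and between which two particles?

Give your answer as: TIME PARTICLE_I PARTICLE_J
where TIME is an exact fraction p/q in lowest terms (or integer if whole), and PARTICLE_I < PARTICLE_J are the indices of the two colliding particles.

Pair (0,1): pos 7,13 vel 0,0 -> not approaching (rel speed 0 <= 0)
Pair (1,2): pos 13,16 vel 0,-2 -> gap=3, closing at 2/unit, collide at t=3/2
Pair (2,3): pos 16,17 vel -2,1 -> not approaching (rel speed -3 <= 0)
Earliest collision: t=3/2 between 1 and 2

Answer: 3/2 1 2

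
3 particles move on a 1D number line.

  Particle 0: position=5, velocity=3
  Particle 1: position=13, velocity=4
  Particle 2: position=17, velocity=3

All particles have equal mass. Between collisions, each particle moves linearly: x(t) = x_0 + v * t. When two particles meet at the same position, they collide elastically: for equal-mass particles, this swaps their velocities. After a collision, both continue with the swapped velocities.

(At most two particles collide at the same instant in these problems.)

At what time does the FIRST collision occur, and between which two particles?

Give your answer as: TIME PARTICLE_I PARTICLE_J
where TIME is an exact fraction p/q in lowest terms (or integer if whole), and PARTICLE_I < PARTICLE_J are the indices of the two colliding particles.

Pair (0,1): pos 5,13 vel 3,4 -> not approaching (rel speed -1 <= 0)
Pair (1,2): pos 13,17 vel 4,3 -> gap=4, closing at 1/unit, collide at t=4
Earliest collision: t=4 between 1 and 2

Answer: 4 1 2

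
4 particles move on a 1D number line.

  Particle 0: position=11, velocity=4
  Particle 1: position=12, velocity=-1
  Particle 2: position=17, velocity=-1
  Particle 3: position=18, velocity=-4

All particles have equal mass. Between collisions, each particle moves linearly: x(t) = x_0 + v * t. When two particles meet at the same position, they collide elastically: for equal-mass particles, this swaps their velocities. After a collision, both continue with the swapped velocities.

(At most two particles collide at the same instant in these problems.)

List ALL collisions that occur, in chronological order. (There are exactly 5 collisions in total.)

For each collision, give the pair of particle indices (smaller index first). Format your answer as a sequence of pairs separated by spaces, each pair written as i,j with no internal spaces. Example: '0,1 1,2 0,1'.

Collision at t=1/5: particles 0 and 1 swap velocities; positions: p0=59/5 p1=59/5 p2=84/5 p3=86/5; velocities now: v0=-1 v1=4 v2=-1 v3=-4
Collision at t=1/3: particles 2 and 3 swap velocities; positions: p0=35/3 p1=37/3 p2=50/3 p3=50/3; velocities now: v0=-1 v1=4 v2=-4 v3=-1
Collision at t=7/8: particles 1 and 2 swap velocities; positions: p0=89/8 p1=29/2 p2=29/2 p3=129/8; velocities now: v0=-1 v1=-4 v2=4 v3=-1
Collision at t=6/5: particles 2 and 3 swap velocities; positions: p0=54/5 p1=66/5 p2=79/5 p3=79/5; velocities now: v0=-1 v1=-4 v2=-1 v3=4
Collision at t=2: particles 0 and 1 swap velocities; positions: p0=10 p1=10 p2=15 p3=19; velocities now: v0=-4 v1=-1 v2=-1 v3=4

Answer: 0,1 2,3 1,2 2,3 0,1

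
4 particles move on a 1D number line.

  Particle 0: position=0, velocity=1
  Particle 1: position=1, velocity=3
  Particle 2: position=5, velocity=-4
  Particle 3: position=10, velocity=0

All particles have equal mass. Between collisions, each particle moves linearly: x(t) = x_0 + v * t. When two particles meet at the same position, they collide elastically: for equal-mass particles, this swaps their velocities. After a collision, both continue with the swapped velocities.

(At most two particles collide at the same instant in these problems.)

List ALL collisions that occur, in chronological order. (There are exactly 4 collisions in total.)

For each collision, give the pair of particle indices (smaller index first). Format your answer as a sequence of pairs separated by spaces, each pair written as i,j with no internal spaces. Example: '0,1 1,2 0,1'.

Answer: 1,2 0,1 2,3 1,2

Derivation:
Collision at t=4/7: particles 1 and 2 swap velocities; positions: p0=4/7 p1=19/7 p2=19/7 p3=10; velocities now: v0=1 v1=-4 v2=3 v3=0
Collision at t=1: particles 0 and 1 swap velocities; positions: p0=1 p1=1 p2=4 p3=10; velocities now: v0=-4 v1=1 v2=3 v3=0
Collision at t=3: particles 2 and 3 swap velocities; positions: p0=-7 p1=3 p2=10 p3=10; velocities now: v0=-4 v1=1 v2=0 v3=3
Collision at t=10: particles 1 and 2 swap velocities; positions: p0=-35 p1=10 p2=10 p3=31; velocities now: v0=-4 v1=0 v2=1 v3=3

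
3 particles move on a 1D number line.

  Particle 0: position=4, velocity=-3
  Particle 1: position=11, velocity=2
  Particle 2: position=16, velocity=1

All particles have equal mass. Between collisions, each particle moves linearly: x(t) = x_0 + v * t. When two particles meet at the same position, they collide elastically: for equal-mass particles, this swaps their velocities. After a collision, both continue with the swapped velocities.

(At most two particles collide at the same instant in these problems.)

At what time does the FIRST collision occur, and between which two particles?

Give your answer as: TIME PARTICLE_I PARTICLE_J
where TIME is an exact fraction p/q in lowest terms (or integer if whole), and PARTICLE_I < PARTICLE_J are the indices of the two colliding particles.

Pair (0,1): pos 4,11 vel -3,2 -> not approaching (rel speed -5 <= 0)
Pair (1,2): pos 11,16 vel 2,1 -> gap=5, closing at 1/unit, collide at t=5
Earliest collision: t=5 between 1 and 2

Answer: 5 1 2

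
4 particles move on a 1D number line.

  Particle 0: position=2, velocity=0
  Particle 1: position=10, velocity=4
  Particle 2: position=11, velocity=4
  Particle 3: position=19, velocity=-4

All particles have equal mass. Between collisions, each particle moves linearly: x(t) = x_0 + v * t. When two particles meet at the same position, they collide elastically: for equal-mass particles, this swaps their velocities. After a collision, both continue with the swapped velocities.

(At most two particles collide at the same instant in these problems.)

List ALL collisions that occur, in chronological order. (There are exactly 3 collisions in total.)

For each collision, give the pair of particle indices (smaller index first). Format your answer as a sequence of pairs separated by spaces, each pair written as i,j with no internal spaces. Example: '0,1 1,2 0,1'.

Collision at t=1: particles 2 and 3 swap velocities; positions: p0=2 p1=14 p2=15 p3=15; velocities now: v0=0 v1=4 v2=-4 v3=4
Collision at t=9/8: particles 1 and 2 swap velocities; positions: p0=2 p1=29/2 p2=29/2 p3=31/2; velocities now: v0=0 v1=-4 v2=4 v3=4
Collision at t=17/4: particles 0 and 1 swap velocities; positions: p0=2 p1=2 p2=27 p3=28; velocities now: v0=-4 v1=0 v2=4 v3=4

Answer: 2,3 1,2 0,1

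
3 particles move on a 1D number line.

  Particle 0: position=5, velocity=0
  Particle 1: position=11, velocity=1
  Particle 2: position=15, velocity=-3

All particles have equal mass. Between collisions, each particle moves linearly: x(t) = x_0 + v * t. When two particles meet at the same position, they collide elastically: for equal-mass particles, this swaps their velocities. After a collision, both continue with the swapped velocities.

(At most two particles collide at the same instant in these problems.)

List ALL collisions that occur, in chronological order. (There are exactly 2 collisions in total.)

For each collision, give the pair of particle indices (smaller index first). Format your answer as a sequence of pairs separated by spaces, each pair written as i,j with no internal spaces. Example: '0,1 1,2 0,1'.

Answer: 1,2 0,1

Derivation:
Collision at t=1: particles 1 and 2 swap velocities; positions: p0=5 p1=12 p2=12; velocities now: v0=0 v1=-3 v2=1
Collision at t=10/3: particles 0 and 1 swap velocities; positions: p0=5 p1=5 p2=43/3; velocities now: v0=-3 v1=0 v2=1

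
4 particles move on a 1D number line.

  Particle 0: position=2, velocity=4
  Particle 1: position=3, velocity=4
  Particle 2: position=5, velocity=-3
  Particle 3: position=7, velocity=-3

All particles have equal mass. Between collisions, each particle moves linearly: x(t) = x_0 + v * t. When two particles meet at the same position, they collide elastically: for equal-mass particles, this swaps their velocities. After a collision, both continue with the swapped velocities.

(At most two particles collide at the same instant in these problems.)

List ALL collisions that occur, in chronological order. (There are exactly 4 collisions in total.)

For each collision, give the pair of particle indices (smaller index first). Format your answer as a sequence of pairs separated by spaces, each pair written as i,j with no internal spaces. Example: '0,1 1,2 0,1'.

Answer: 1,2 0,1 2,3 1,2

Derivation:
Collision at t=2/7: particles 1 and 2 swap velocities; positions: p0=22/7 p1=29/7 p2=29/7 p3=43/7; velocities now: v0=4 v1=-3 v2=4 v3=-3
Collision at t=3/7: particles 0 and 1 swap velocities; positions: p0=26/7 p1=26/7 p2=33/7 p3=40/7; velocities now: v0=-3 v1=4 v2=4 v3=-3
Collision at t=4/7: particles 2 and 3 swap velocities; positions: p0=23/7 p1=30/7 p2=37/7 p3=37/7; velocities now: v0=-3 v1=4 v2=-3 v3=4
Collision at t=5/7: particles 1 and 2 swap velocities; positions: p0=20/7 p1=34/7 p2=34/7 p3=41/7; velocities now: v0=-3 v1=-3 v2=4 v3=4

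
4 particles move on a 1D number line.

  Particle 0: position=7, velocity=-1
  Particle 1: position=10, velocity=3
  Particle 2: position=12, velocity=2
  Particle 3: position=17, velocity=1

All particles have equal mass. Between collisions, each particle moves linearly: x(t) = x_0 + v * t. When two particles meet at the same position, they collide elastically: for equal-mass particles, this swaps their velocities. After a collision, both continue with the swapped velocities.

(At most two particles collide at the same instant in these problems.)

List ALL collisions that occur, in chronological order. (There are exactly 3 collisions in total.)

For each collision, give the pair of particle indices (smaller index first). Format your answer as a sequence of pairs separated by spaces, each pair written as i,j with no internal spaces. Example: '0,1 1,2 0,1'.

Collision at t=2: particles 1 and 2 swap velocities; positions: p0=5 p1=16 p2=16 p3=19; velocities now: v0=-1 v1=2 v2=3 v3=1
Collision at t=7/2: particles 2 and 3 swap velocities; positions: p0=7/2 p1=19 p2=41/2 p3=41/2; velocities now: v0=-1 v1=2 v2=1 v3=3
Collision at t=5: particles 1 and 2 swap velocities; positions: p0=2 p1=22 p2=22 p3=25; velocities now: v0=-1 v1=1 v2=2 v3=3

Answer: 1,2 2,3 1,2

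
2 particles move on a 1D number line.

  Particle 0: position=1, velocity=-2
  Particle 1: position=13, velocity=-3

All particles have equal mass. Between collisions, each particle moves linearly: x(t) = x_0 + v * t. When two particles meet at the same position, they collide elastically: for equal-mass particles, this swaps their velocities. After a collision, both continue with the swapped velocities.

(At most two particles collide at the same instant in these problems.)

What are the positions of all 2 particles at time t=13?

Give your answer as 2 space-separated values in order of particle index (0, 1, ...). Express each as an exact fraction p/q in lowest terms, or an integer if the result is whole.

Collision at t=12: particles 0 and 1 swap velocities; positions: p0=-23 p1=-23; velocities now: v0=-3 v1=-2
Advance to t=13 (no further collisions before then); velocities: v0=-3 v1=-2; positions = -26 -25

Answer: -26 -25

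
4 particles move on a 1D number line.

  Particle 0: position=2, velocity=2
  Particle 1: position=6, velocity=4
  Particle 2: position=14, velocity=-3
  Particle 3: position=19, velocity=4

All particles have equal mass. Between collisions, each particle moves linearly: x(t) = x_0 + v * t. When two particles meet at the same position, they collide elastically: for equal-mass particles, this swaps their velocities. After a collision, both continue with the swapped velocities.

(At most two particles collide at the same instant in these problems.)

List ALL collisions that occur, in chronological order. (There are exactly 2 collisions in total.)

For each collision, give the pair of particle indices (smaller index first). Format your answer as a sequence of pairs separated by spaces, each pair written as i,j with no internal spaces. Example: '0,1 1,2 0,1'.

Collision at t=8/7: particles 1 and 2 swap velocities; positions: p0=30/7 p1=74/7 p2=74/7 p3=165/7; velocities now: v0=2 v1=-3 v2=4 v3=4
Collision at t=12/5: particles 0 and 1 swap velocities; positions: p0=34/5 p1=34/5 p2=78/5 p3=143/5; velocities now: v0=-3 v1=2 v2=4 v3=4

Answer: 1,2 0,1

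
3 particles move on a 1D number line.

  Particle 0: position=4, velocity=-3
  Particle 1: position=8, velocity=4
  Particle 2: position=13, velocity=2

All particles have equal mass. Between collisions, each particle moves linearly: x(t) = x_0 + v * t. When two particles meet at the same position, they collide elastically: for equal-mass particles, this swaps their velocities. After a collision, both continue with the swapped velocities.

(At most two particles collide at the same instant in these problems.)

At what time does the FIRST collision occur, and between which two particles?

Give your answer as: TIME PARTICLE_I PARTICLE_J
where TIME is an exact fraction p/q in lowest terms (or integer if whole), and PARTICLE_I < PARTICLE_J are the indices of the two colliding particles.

Pair (0,1): pos 4,8 vel -3,4 -> not approaching (rel speed -7 <= 0)
Pair (1,2): pos 8,13 vel 4,2 -> gap=5, closing at 2/unit, collide at t=5/2
Earliest collision: t=5/2 between 1 and 2

Answer: 5/2 1 2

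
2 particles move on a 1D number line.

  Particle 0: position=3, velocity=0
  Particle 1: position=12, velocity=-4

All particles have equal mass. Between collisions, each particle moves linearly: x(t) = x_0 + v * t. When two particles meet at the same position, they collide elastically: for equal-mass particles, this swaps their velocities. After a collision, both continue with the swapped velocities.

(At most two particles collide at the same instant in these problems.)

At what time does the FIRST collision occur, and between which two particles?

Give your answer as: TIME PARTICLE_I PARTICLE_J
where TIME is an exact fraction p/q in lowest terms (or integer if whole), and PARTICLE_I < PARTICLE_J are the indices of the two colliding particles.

Answer: 9/4 0 1

Derivation:
Pair (0,1): pos 3,12 vel 0,-4 -> gap=9, closing at 4/unit, collide at t=9/4
Earliest collision: t=9/4 between 0 and 1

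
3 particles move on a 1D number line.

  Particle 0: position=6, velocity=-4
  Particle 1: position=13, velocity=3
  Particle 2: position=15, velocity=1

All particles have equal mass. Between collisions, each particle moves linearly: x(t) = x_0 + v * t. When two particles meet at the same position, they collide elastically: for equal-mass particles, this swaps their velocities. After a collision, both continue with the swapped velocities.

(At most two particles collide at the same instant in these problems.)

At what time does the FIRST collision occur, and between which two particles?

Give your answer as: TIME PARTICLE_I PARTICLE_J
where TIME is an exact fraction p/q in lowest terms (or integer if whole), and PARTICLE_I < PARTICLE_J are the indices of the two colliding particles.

Answer: 1 1 2

Derivation:
Pair (0,1): pos 6,13 vel -4,3 -> not approaching (rel speed -7 <= 0)
Pair (1,2): pos 13,15 vel 3,1 -> gap=2, closing at 2/unit, collide at t=1
Earliest collision: t=1 between 1 and 2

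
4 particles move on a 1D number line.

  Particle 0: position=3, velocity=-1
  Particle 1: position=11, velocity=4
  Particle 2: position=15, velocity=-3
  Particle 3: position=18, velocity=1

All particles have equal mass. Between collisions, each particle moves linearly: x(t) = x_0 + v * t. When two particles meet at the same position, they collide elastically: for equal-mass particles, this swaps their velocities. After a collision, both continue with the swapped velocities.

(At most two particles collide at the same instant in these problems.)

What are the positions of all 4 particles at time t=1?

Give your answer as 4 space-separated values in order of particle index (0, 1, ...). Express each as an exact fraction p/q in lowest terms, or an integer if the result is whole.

Answer: 2 12 15 19

Derivation:
Collision at t=4/7: particles 1 and 2 swap velocities; positions: p0=17/7 p1=93/7 p2=93/7 p3=130/7; velocities now: v0=-1 v1=-3 v2=4 v3=1
Advance to t=1 (no further collisions before then); velocities: v0=-1 v1=-3 v2=4 v3=1; positions = 2 12 15 19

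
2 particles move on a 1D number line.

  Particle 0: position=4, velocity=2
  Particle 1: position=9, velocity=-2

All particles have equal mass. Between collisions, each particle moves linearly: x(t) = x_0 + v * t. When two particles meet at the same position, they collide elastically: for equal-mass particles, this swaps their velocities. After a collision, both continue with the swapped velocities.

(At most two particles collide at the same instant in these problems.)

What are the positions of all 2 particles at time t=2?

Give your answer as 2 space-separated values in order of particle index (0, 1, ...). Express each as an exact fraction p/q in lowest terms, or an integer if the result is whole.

Answer: 5 8

Derivation:
Collision at t=5/4: particles 0 and 1 swap velocities; positions: p0=13/2 p1=13/2; velocities now: v0=-2 v1=2
Advance to t=2 (no further collisions before then); velocities: v0=-2 v1=2; positions = 5 8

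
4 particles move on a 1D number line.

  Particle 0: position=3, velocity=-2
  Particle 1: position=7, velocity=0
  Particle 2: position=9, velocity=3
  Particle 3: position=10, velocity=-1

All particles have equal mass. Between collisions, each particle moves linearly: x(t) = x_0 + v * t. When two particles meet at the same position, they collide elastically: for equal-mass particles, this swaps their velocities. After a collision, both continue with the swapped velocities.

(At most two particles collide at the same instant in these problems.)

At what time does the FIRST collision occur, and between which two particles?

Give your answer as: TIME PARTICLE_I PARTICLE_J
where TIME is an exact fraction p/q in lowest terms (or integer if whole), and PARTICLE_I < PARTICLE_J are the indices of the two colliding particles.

Pair (0,1): pos 3,7 vel -2,0 -> not approaching (rel speed -2 <= 0)
Pair (1,2): pos 7,9 vel 0,3 -> not approaching (rel speed -3 <= 0)
Pair (2,3): pos 9,10 vel 3,-1 -> gap=1, closing at 4/unit, collide at t=1/4
Earliest collision: t=1/4 between 2 and 3

Answer: 1/4 2 3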